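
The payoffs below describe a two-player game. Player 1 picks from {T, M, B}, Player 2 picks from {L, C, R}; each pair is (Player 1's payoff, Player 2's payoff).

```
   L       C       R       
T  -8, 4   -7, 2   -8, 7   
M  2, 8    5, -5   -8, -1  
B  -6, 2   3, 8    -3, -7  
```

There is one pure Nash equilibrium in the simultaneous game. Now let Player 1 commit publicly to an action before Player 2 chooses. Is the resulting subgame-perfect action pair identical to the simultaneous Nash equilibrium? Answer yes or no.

Solve by backward induction (Player 1 leads).
- T → Player 2 plays R (best of 4, 2, 7); Player 1 gets -8.
- M → Player 2 plays L (best of 8, -5, -1); Player 1 gets 2.
- B → Player 2 plays C (best of 2, 8, -7); Player 1 gets 3.
Among -8, 2, 3, the best is 3 at B. Subgame-perfect outcome: (B, C) with payoffs (3, 8).
Under simultaneous play:
Player 1's best replies: L→M; C→M; R→B.
Player 2's best replies: T→R; M→L; B→C.
The unique mutual best reply is (M, L), giving (2, 8).
Sequential outcome (B, C) differs from the Nash profile (M, L).

no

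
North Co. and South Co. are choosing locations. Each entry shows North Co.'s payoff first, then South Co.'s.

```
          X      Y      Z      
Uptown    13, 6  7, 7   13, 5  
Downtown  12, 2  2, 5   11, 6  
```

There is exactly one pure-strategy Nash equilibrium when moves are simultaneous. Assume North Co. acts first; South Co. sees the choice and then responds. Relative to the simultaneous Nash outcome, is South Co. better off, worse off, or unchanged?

worse off

Work backward from South Co.'s decision.
- Uptown: BR = Y, leader payoff 7.
- Downtown: BR = Z, leader payoff 11.
Among 7, 11, the best is 11 at Downtown. Subgame-perfect outcome: (Downtown, Z) with payoffs (11, 6).
Now find the simultaneous Nash equilibrium.
North Co.'s best replies: X→Uptown; Y→Uptown; Z→Uptown.
South Co.'s best replies: Uptown→Y; Downtown→Z.
Only (Uptown, Y) has each player best-responding; Nash payoffs (7, 7).
South Co. earns 6 sequentially versus 7 at the Nash outcome: worse off.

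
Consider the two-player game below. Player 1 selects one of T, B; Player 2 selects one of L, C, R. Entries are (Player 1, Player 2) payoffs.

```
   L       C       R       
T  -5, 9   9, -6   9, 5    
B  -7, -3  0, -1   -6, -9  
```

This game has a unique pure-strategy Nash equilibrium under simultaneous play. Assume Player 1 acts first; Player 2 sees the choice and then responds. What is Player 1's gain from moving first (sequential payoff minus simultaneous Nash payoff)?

5

Player 2 best-responds to each possible Player 1 move:
- T: Player 2 compares 9, -6, 5 and picks L; Player 1 would get -5.
- B: Player 2 compares -3, -1, -9 and picks C; Player 1 would get 0.
Maximizing over -5, 0, Player 1 chooses B. Subgame-perfect outcome: (B, C) with payoffs (0, -1).
Now find the simultaneous Nash equilibrium.
Player 1's best replies: L→T; C→T; R→T.
Player 2's best replies: T→L; B→C.
The unique mutual best reply is (T, L), giving (-5, 9).
Player 1's commitment gain: 0 − -5 = 5.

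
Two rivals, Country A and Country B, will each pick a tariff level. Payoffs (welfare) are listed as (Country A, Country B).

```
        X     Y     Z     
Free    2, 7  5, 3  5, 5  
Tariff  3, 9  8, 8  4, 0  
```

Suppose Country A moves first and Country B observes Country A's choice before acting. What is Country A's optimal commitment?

Tariff

Backward induction with Country A moving first.
- Free: Country B compares 7, 3, 5 and picks X; Country A would get 2.
- Tariff: Country B compares 9, 8, 0 and picks X; Country A would get 3.
Among 2, 3, the best is 3 at Tariff. Subgame-perfect outcome: (Tariff, X) with payoffs (3, 9).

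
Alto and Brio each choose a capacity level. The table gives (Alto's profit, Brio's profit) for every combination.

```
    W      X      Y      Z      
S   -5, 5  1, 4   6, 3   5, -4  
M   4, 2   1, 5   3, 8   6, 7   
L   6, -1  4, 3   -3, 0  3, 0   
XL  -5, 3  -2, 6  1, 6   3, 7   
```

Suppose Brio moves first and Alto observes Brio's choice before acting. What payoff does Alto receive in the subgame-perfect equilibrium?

6

Alto best-responds to each possible Brio move:
- W: BR = L, leader payoff -1.
- X: BR = L, leader payoff 3.
- Y: BR = S, leader payoff 3.
- Z: BR = M, leader payoff 7.
Maximizing over -1, 3, 3, 7, Brio chooses Z. Subgame-perfect outcome: (M, Z) with payoffs (6, 7).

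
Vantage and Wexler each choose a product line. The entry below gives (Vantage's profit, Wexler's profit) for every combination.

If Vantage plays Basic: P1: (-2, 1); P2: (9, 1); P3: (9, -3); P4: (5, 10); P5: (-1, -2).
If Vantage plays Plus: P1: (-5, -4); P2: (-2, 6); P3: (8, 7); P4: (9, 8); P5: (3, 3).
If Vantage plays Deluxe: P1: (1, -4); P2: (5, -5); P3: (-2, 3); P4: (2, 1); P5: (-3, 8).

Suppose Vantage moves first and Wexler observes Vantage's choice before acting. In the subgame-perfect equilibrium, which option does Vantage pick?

Solve by backward induction (Vantage leads).
- Basic: BR = P4, leader payoff 5.
- Plus: BR = P4, leader payoff 9.
- Deluxe: BR = P5, leader payoff -3.
Vantage's induced payoffs are 5, 9, -3, so Vantage commits to Plus. Subgame-perfect outcome: (Plus, P4) with payoffs (9, 8).

Plus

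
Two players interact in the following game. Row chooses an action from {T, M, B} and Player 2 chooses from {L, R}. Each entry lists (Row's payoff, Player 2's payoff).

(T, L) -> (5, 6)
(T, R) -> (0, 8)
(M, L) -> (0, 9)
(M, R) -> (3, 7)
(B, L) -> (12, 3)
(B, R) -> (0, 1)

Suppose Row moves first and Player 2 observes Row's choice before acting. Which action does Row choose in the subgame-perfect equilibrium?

Work backward from Player 2's decision.
- T: Player 2 compares 6, 8 and picks R; Row would get 0.
- M: Player 2 compares 9, 7 and picks L; Row would get 0.
- B: Player 2 compares 3, 1 and picks L; Row would get 12.
Among 0, 0, 12, the best is 12 at B. Subgame-perfect outcome: (B, L) with payoffs (12, 3).

B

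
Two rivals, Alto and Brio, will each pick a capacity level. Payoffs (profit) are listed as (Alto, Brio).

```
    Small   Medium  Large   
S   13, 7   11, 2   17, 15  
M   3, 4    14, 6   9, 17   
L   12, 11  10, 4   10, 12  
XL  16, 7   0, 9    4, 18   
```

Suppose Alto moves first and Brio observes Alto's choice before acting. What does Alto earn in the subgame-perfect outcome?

Solve by backward induction (Alto leads).
- S: Brio compares 7, 2, 15 and picks Large; Alto would get 17.
- M: Brio compares 4, 6, 17 and picks Large; Alto would get 9.
- L: Brio compares 11, 4, 12 and picks Large; Alto would get 10.
- XL: Brio compares 7, 9, 18 and picks Large; Alto would get 4.
Among 17, 9, 10, 4, the best is 17 at S. Subgame-perfect outcome: (S, Large) with payoffs (17, 15).

17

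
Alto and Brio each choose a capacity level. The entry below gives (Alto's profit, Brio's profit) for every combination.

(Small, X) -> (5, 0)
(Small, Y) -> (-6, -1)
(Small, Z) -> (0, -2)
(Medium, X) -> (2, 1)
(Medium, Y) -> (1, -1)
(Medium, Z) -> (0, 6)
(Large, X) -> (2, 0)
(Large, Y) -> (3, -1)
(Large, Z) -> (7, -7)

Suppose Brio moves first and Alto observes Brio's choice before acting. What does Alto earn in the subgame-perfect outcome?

Backward induction with Brio moving first.
- X: Alto compares 5, 2, 2 and picks Small; Brio would get 0.
- Y: Alto compares -6, 1, 3 and picks Large; Brio would get -1.
- Z: Alto compares 0, 0, 7 and picks Large; Brio would get -7.
Brio's induced payoffs are 0, -1, -7, so Brio commits to X. Subgame-perfect outcome: (Small, X) with payoffs (5, 0).

5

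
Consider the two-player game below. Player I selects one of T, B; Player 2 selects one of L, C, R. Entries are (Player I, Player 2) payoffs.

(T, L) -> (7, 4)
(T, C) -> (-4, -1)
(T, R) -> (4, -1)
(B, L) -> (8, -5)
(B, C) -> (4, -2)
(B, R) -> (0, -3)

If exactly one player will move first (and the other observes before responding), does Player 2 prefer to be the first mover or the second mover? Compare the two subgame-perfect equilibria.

If Player I leads: Player 2's best replies are T→L, B→C; Player I's induced payoffs 7, 4; outcome (T, L), payoffs (7, 4).
If Player 2 leads: Player I's best replies are L→B, C→B, R→T; Player 2's induced payoffs -5, -2, -1; outcome (T, R), payoffs (4, -1).
Player 2 gets -1 moving first and 4 moving second, so Player 2 prefers to move second.

second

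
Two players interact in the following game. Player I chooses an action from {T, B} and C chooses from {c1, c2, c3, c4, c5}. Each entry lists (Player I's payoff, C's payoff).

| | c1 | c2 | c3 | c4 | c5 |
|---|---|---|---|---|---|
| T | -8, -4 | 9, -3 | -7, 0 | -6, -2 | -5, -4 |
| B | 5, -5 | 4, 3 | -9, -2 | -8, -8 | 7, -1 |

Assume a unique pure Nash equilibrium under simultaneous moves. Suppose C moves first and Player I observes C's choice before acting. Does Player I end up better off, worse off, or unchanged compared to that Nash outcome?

Player I best-responds to each possible C move:
- c1: Player I compares -8, 5 and picks B; C would get -5.
- c2: Player I compares 9, 4 and picks T; C would get -3.
- c3: Player I compares -7, -9 and picks T; C would get 0.
- c4: Player I compares -6, -8 and picks T; C would get -2.
- c5: Player I compares -5, 7 and picks B; C would get -1.
Maximizing over -5, -3, 0, -2, -1, C chooses c3. Subgame-perfect outcome: (T, c3) with payoffs (-7, 0).
For the simultaneous game, intersect best replies.
Player I's best replies: c1→B; c2→T; c3→T; c4→T; c5→B.
C's best replies: T→c3; B→c2.
Only (T, c3) has each player best-responding; Nash payoffs (-7, 0).
Player I earns -7 sequentially versus -7 at the Nash outcome: unchanged.

unchanged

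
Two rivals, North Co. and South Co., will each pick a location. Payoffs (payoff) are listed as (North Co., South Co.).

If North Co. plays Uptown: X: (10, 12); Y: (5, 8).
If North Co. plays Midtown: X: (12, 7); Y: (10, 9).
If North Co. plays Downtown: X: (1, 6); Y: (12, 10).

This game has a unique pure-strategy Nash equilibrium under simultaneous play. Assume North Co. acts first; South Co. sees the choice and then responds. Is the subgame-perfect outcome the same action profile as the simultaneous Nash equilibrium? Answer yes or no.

Solve by backward induction (North Co. leads).
- Uptown → South Co. plays X (best of 12, 8); North Co. gets 10.
- Midtown → South Co. plays Y (best of 7, 9); North Co. gets 10.
- Downtown → South Co. plays Y (best of 6, 10); North Co. gets 12.
Among 10, 10, 12, the best is 12 at Downtown. Subgame-perfect outcome: (Downtown, Y) with payoffs (12, 10).
Now find the simultaneous Nash equilibrium.
North Co.'s best replies: X→Midtown; Y→Downtown.
South Co.'s best replies: Uptown→X; Midtown→Y; Downtown→Y.
The unique mutual best reply is (Downtown, Y), giving (12, 10).
Sequential outcome (Downtown, Y) coincides with the Nash profile (Downtown, Y).

yes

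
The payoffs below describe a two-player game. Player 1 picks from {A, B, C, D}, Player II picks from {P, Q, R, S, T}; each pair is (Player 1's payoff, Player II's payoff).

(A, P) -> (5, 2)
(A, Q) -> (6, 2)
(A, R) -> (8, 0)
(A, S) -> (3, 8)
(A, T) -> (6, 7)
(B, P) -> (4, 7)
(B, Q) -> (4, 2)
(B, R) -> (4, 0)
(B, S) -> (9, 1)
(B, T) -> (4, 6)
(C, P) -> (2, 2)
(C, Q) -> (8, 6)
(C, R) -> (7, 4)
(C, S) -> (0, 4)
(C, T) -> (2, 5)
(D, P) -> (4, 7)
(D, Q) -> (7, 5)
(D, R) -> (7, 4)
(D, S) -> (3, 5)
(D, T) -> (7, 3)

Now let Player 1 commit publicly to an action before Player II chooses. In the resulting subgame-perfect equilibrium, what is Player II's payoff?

6

Work backward from Player II's decision.
- A: Player II compares 2, 2, 0, 8, 7 and picks S; Player 1 would get 3.
- B: Player II compares 7, 2, 0, 1, 6 and picks P; Player 1 would get 4.
- C: Player II compares 2, 6, 4, 4, 5 and picks Q; Player 1 would get 8.
- D: Player II compares 7, 5, 4, 5, 3 and picks P; Player 1 would get 4.
Maximizing over 3, 4, 8, 4, Player 1 chooses C. Subgame-perfect outcome: (C, Q) with payoffs (8, 6).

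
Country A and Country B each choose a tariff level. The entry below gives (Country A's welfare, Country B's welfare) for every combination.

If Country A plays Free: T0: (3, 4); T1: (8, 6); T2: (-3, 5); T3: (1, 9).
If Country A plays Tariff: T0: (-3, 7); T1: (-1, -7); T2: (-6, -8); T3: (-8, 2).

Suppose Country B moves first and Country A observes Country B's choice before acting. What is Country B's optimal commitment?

Backward induction with Country B moving first.
- T0 → Country A plays Free (best of 3, -3); Country B gets 4.
- T1 → Country A plays Free (best of 8, -1); Country B gets 6.
- T2 → Country A plays Free (best of -3, -6); Country B gets 5.
- T3 → Country A plays Free (best of 1, -8); Country B gets 9.
Among 4, 6, 5, 9, the best is 9 at T3. Subgame-perfect outcome: (Free, T3) with payoffs (1, 9).

T3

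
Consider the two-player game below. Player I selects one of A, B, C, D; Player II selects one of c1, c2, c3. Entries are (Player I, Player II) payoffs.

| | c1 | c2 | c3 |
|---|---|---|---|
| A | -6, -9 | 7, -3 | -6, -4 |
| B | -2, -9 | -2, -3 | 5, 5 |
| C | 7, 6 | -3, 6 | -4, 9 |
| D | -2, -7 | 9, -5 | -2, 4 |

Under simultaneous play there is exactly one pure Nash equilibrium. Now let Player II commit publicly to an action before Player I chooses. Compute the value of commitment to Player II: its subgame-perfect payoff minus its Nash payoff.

Work backward from Player I's decision.
- c1: BR = C, leader payoff 6.
- c2: BR = D, leader payoff -5.
- c3: BR = B, leader payoff 5.
Among 6, -5, 5, the best is 6 at c1. Subgame-perfect outcome: (C, c1) with payoffs (7, 6).
For the simultaneous game, intersect best replies.
Player I's best replies: c1→C; c2→D; c3→B.
Player II's best replies: A→c2; B→c3; C→c3; D→c3.
Only (B, c3) has each player best-responding; Nash payoffs (5, 5).
Player II's commitment gain: 6 − 5 = 1.

1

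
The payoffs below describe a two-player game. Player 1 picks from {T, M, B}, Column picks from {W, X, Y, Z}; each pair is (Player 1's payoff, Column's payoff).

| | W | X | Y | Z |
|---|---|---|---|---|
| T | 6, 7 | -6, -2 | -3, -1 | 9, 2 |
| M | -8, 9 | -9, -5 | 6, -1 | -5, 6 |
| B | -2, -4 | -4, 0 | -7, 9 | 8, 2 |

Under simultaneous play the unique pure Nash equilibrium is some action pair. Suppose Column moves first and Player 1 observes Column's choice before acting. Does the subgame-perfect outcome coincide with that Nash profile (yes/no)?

yes

Backward induction with Column moving first.
- W: Player 1 compares 6, -8, -2 and picks T; Column would get 7.
- X: Player 1 compares -6, -9, -4 and picks B; Column would get 0.
- Y: Player 1 compares -3, 6, -7 and picks M; Column would get -1.
- Z: Player 1 compares 9, -5, 8 and picks T; Column would get 2.
Among 7, 0, -1, 2, the best is 7 at W. Subgame-perfect outcome: (T, W) with payoffs (6, 7).
Now find the simultaneous Nash equilibrium.
Player 1's best replies: W→T; X→B; Y→M; Z→T.
Column's best replies: T→W; M→W; B→Y.
Only (T, W) has each player best-responding; Nash payoffs (6, 7).
Sequential outcome (T, W) coincides with the Nash profile (T, W).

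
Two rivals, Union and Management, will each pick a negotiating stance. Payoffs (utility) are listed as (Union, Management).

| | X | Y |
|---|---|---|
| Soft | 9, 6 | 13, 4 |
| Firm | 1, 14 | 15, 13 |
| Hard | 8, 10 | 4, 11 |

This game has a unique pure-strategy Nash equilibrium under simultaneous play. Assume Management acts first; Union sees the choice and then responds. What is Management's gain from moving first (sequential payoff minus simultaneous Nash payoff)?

Work backward from Union's decision.
- X: Union compares 9, 1, 8 and picks Soft; Management would get 6.
- Y: Union compares 13, 15, 4 and picks Firm; Management would get 13.
Among 6, 13, the best is 13 at Y. Subgame-perfect outcome: (Firm, Y) with payoffs (15, 13).
Under simultaneous play:
Union's best replies: X→Soft; Y→Firm.
Management's best replies: Soft→X; Firm→X; Hard→Y.
Only (Soft, X) has each player best-responding; Nash payoffs (9, 6).
Management's commitment gain: 13 − 6 = 7.

7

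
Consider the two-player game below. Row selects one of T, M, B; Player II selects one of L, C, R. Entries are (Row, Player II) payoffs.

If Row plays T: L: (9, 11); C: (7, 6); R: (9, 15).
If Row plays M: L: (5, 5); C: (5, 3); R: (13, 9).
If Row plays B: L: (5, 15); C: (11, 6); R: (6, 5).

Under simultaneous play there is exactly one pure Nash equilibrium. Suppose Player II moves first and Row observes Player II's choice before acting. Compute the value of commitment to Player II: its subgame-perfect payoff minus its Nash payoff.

2

Backward induction with Player II moving first.
- L → Row plays T (best of 9, 5, 5); Player II gets 11.
- C → Row plays B (best of 7, 5, 11); Player II gets 6.
- R → Row plays M (best of 9, 13, 6); Player II gets 9.
Player II's induced payoffs are 11, 6, 9, so Player II commits to L. Subgame-perfect outcome: (T, L) with payoffs (9, 11).
Now find the simultaneous Nash equilibrium.
Row's best replies: L→T; C→B; R→M.
Player II's best replies: T→R; M→R; B→L.
Only (M, R) has each player best-responding; Nash payoffs (13, 9).
Player II's commitment gain: 11 − 9 = 2.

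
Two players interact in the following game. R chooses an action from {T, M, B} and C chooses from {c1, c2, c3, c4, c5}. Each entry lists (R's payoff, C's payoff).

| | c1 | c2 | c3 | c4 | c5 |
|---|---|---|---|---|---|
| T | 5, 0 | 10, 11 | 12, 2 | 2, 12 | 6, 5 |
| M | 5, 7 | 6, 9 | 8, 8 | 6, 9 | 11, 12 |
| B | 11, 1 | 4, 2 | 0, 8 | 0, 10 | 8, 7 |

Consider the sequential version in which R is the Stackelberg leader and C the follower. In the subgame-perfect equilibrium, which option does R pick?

Work backward from C's decision.
- T → C plays c4 (best of 0, 11, 2, 12, 5); R gets 2.
- M → C plays c5 (best of 7, 9, 8, 9, 12); R gets 11.
- B → C plays c4 (best of 1, 2, 8, 10, 7); R gets 0.
Maximizing over 2, 11, 0, R chooses M. Subgame-perfect outcome: (M, c5) with payoffs (11, 12).

M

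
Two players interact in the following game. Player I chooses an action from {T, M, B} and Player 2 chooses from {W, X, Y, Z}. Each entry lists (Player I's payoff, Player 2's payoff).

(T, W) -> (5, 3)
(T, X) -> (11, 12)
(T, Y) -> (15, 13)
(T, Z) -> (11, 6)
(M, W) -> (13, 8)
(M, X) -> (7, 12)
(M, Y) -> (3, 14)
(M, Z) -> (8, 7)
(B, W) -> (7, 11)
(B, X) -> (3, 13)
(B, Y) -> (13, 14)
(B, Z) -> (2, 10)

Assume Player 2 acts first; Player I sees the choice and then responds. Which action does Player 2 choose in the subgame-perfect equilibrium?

Work backward from Player I's decision.
- W → Player I plays M (best of 5, 13, 7); Player 2 gets 8.
- X → Player I plays T (best of 11, 7, 3); Player 2 gets 12.
- Y → Player I plays T (best of 15, 3, 13); Player 2 gets 13.
- Z → Player I plays T (best of 11, 8, 2); Player 2 gets 6.
Maximizing over 8, 12, 13, 6, Player 2 chooses Y. Subgame-perfect outcome: (T, Y) with payoffs (15, 13).

Y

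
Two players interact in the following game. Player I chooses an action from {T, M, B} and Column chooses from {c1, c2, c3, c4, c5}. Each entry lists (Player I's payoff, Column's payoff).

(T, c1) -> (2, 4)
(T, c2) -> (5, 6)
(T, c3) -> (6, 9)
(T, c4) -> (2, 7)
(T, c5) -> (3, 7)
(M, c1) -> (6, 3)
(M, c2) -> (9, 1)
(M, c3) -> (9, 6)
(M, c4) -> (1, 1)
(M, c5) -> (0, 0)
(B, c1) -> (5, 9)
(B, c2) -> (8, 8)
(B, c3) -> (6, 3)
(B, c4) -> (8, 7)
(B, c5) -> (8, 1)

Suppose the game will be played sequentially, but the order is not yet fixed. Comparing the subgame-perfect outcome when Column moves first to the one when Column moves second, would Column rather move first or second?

If Player I leads: Column's best replies are T→c3, M→c3, B→c1; Player I's induced payoffs 6, 9, 5; outcome (M, c3), payoffs (9, 6).
If Column leads: Player I's best replies are c1→M, c2→M, c3→M, c4→B, c5→B; Column's induced payoffs 3, 1, 6, 7, 1; outcome (B, c4), payoffs (8, 7).
Column gets 7 moving first and 6 moving second, so Column prefers to move first.

first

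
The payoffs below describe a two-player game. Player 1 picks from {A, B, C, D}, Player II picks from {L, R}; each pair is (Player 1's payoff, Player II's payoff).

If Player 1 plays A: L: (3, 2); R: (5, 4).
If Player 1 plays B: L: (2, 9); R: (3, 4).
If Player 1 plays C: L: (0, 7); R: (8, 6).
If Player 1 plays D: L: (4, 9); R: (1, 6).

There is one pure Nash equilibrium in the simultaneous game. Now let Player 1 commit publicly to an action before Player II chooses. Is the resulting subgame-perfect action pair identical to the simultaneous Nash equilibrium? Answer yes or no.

no

Backward induction with Player 1 moving first.
- A: BR = R, leader payoff 5.
- B: BR = L, leader payoff 2.
- C: BR = L, leader payoff 0.
- D: BR = L, leader payoff 4.
Maximizing over 5, 2, 0, 4, Player 1 chooses A. Subgame-perfect outcome: (A, R) with payoffs (5, 4).
Now find the simultaneous Nash equilibrium.
Player 1's best replies: L→D; R→C.
Player II's best replies: A→R; B→L; C→L; D→L.
The unique mutual best reply is (D, L), giving (4, 9).
Sequential outcome (A, R) differs from the Nash profile (D, L).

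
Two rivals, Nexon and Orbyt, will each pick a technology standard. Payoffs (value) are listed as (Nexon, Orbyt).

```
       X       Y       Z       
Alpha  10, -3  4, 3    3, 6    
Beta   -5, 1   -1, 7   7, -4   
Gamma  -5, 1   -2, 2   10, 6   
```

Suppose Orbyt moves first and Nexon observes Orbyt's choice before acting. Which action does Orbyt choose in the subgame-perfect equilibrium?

Work backward from Nexon's decision.
- X → Nexon plays Alpha (best of 10, -5, -5); Orbyt gets -3.
- Y → Nexon plays Alpha (best of 4, -1, -2); Orbyt gets 3.
- Z → Nexon plays Gamma (best of 3, 7, 10); Orbyt gets 6.
Among -3, 3, 6, the best is 6 at Z. Subgame-perfect outcome: (Gamma, Z) with payoffs (10, 6).

Z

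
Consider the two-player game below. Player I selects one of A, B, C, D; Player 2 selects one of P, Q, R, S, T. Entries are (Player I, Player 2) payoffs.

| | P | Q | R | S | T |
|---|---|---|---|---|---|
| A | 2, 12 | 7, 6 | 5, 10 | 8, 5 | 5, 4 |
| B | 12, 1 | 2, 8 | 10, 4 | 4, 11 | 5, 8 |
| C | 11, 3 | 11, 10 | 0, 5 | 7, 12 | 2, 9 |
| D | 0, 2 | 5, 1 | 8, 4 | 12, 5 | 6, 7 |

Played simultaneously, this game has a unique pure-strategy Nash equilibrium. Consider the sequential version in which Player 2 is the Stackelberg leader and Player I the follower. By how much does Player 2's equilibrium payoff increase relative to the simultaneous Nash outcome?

3

Work backward from Player I's decision.
- P: Player I compares 2, 12, 11, 0 and picks B; Player 2 would get 1.
- Q: Player I compares 7, 2, 11, 5 and picks C; Player 2 would get 10.
- R: Player I compares 5, 10, 0, 8 and picks B; Player 2 would get 4.
- S: Player I compares 8, 4, 7, 12 and picks D; Player 2 would get 5.
- T: Player I compares 5, 5, 2, 6 and picks D; Player 2 would get 7.
Maximizing over 1, 10, 4, 5, 7, Player 2 chooses Q. Subgame-perfect outcome: (C, Q) with payoffs (11, 10).
For the simultaneous game, intersect best replies.
Player I's best replies: P→B; Q→C; R→B; S→D; T→D.
Player 2's best replies: A→P; B→S; C→S; D→T.
The unique mutual best reply is (D, T), giving (6, 7).
Player 2's commitment gain: 10 − 7 = 3.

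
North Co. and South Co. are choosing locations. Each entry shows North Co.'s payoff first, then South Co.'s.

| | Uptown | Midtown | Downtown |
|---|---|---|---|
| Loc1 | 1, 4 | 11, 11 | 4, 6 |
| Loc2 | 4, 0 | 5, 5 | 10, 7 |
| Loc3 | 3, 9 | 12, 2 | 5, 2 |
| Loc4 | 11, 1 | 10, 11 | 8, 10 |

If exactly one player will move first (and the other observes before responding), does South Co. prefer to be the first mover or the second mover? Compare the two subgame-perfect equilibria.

second

If North Co. leads: South Co.'s best replies are Loc1→Midtown, Loc2→Downtown, Loc3→Uptown, Loc4→Midtown; North Co.'s induced payoffs 11, 10, 3, 10; outcome (Loc1, Midtown), payoffs (11, 11).
If South Co. leads: North Co.'s best replies are Uptown→Loc4, Midtown→Loc3, Downtown→Loc2; South Co.'s induced payoffs 1, 2, 7; outcome (Loc2, Downtown), payoffs (10, 7).
South Co. gets 7 moving first and 11 moving second, so South Co. prefers to move second.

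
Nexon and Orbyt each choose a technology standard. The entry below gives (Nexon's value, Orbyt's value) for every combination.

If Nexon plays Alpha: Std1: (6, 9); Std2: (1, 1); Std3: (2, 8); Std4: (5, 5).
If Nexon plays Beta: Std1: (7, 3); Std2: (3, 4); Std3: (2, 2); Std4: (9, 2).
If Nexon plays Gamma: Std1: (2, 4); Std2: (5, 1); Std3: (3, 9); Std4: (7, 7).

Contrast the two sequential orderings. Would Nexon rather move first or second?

first

If Nexon leads: Orbyt's best replies are Alpha→Std1, Beta→Std2, Gamma→Std3; Nexon's induced payoffs 6, 3, 3; outcome (Alpha, Std1), payoffs (6, 9).
If Orbyt leads: Nexon's best replies are Std1→Beta, Std2→Gamma, Std3→Gamma, Std4→Beta; Orbyt's induced payoffs 3, 1, 9, 2; outcome (Gamma, Std3), payoffs (3, 9).
Nexon gets 6 moving first and 3 moving second, so Nexon prefers to move first.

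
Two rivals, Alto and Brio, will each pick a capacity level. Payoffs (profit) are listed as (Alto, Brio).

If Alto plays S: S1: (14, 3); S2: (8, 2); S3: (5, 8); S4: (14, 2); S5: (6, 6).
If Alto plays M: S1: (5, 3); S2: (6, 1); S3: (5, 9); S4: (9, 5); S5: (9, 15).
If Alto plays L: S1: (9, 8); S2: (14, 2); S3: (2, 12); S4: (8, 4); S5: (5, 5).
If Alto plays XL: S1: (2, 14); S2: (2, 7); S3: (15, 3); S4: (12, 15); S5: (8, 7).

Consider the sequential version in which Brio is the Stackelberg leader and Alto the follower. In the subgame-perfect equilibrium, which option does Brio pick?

Work backward from Alto's decision.
- S1 → Alto plays S (best of 14, 5, 9, 2); Brio gets 3.
- S2 → Alto plays L (best of 8, 6, 14, 2); Brio gets 2.
- S3 → Alto plays XL (best of 5, 5, 2, 15); Brio gets 3.
- S4 → Alto plays S (best of 14, 9, 8, 12); Brio gets 2.
- S5 → Alto plays M (best of 6, 9, 5, 8); Brio gets 15.
Among 3, 2, 3, 2, 15, the best is 15 at S5. Subgame-perfect outcome: (M, S5) with payoffs (9, 15).

S5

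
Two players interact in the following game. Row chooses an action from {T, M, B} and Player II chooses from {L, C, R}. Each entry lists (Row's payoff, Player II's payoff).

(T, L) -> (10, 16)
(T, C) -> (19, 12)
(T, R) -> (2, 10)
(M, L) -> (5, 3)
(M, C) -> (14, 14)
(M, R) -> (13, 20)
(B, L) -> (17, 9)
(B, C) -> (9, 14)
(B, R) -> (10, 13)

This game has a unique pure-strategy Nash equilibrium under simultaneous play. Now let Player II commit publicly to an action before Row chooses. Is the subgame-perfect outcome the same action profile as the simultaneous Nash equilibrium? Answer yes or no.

yes

Solve by backward induction (Player II leads).
- L: Row compares 10, 5, 17 and picks B; Player II would get 9.
- C: Row compares 19, 14, 9 and picks T; Player II would get 12.
- R: Row compares 2, 13, 10 and picks M; Player II would get 20.
Player II's induced payoffs are 9, 12, 20, so Player II commits to R. Subgame-perfect outcome: (M, R) with payoffs (13, 20).
For the simultaneous game, intersect best replies.
Row's best replies: L→B; C→T; R→M.
Player II's best replies: T→L; M→R; B→C.
The unique mutual best reply is (M, R), giving (13, 20).
Sequential outcome (M, R) coincides with the Nash profile (M, R).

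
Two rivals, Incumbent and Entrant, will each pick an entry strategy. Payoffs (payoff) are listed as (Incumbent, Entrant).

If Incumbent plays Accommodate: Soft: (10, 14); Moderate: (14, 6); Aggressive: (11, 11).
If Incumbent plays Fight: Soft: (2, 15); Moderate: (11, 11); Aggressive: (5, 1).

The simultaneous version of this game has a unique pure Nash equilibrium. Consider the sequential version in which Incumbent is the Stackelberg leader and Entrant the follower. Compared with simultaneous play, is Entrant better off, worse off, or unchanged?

unchanged

Work backward from Entrant's decision.
- Accommodate: Entrant compares 14, 6, 11 and picks Soft; Incumbent would get 10.
- Fight: Entrant compares 15, 11, 1 and picks Soft; Incumbent would get 2.
Among 10, 2, the best is 10 at Accommodate. Subgame-perfect outcome: (Accommodate, Soft) with payoffs (10, 14).
Now find the simultaneous Nash equilibrium.
Incumbent's best replies: Soft→Accommodate; Moderate→Accommodate; Aggressive→Accommodate.
Entrant's best replies: Accommodate→Soft; Fight→Soft.
The unique mutual best reply is (Accommodate, Soft), giving (10, 14).
Entrant earns 14 sequentially versus 14 at the Nash outcome: unchanged.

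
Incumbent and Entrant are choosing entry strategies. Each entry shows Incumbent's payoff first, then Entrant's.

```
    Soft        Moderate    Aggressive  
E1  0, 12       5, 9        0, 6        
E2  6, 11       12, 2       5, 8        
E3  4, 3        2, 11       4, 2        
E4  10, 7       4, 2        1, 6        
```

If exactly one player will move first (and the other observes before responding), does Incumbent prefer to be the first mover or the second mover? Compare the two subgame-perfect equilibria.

first

If Incumbent leads: Entrant's best replies are E1→Soft, E2→Soft, E3→Moderate, E4→Soft; Incumbent's induced payoffs 0, 6, 2, 10; outcome (E4, Soft), payoffs (10, 7).
If Entrant leads: Incumbent's best replies are Soft→E4, Moderate→E2, Aggressive→E2; Entrant's induced payoffs 7, 2, 8; outcome (E2, Aggressive), payoffs (5, 8).
Incumbent gets 10 moving first and 5 moving second, so Incumbent prefers to move first.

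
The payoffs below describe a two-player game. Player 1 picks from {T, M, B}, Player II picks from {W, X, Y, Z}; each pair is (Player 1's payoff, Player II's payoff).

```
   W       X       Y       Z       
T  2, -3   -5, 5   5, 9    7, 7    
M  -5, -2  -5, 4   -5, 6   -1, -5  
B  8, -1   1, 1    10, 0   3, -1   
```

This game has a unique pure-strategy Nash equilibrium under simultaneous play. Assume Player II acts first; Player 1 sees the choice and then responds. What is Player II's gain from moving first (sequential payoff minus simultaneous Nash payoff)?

6

Work backward from Player 1's decision.
- W: BR = B, leader payoff -1.
- X: BR = B, leader payoff 1.
- Y: BR = B, leader payoff 0.
- Z: BR = T, leader payoff 7.
Maximizing over -1, 1, 0, 7, Player II chooses Z. Subgame-perfect outcome: (T, Z) with payoffs (7, 7).
Now find the simultaneous Nash equilibrium.
Player 1's best replies: W→B; X→B; Y→B; Z→T.
Player II's best replies: T→Y; M→Y; B→X.
The unique mutual best reply is (B, X), giving (1, 1).
Player II's commitment gain: 7 − 1 = 6.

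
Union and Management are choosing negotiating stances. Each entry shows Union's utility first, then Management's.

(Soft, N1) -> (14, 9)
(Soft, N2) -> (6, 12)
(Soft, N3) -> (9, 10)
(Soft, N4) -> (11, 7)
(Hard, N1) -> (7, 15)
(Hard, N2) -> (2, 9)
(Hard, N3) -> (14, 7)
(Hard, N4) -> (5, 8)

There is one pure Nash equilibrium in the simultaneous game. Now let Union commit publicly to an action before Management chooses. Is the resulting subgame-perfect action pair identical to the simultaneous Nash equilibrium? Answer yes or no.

no

Solve by backward induction (Union leads).
- Soft: BR = N2, leader payoff 6.
- Hard: BR = N1, leader payoff 7.
Among 6, 7, the best is 7 at Hard. Subgame-perfect outcome: (Hard, N1) with payoffs (7, 15).
Now find the simultaneous Nash equilibrium.
Union's best replies: N1→Soft; N2→Soft; N3→Hard; N4→Soft.
Management's best replies: Soft→N2; Hard→N1.
The unique mutual best reply is (Soft, N2), giving (6, 12).
Sequential outcome (Hard, N1) differs from the Nash profile (Soft, N2).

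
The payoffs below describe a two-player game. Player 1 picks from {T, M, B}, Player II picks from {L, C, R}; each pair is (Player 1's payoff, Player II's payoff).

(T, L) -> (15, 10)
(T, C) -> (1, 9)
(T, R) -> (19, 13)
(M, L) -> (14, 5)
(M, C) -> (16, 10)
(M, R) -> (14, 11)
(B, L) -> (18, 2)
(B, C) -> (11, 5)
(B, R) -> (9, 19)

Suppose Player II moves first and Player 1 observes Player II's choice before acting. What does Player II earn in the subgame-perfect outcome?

Solve by backward induction (Player II leads).
- L → Player 1 plays B (best of 15, 14, 18); Player II gets 2.
- C → Player 1 plays M (best of 1, 16, 11); Player II gets 10.
- R → Player 1 plays T (best of 19, 14, 9); Player II gets 13.
Player II's induced payoffs are 2, 10, 13, so Player II commits to R. Subgame-perfect outcome: (T, R) with payoffs (19, 13).

13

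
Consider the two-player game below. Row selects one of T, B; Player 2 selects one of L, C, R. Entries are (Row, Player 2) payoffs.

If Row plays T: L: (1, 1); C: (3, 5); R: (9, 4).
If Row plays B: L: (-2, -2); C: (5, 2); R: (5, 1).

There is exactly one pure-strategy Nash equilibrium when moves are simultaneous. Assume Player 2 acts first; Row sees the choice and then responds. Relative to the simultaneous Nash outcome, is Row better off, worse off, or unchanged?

better off

Row best-responds to each possible Player 2 move:
- L: BR = T, leader payoff 1.
- C: BR = B, leader payoff 2.
- R: BR = T, leader payoff 4.
Maximizing over 1, 2, 4, Player 2 chooses R. Subgame-perfect outcome: (T, R) with payoffs (9, 4).
For the simultaneous game, intersect best replies.
Row's best replies: L→T; C→B; R→T.
Player 2's best replies: T→C; B→C.
The unique mutual best reply is (B, C), giving (5, 2).
Row earns 9 sequentially versus 5 at the Nash outcome: better off.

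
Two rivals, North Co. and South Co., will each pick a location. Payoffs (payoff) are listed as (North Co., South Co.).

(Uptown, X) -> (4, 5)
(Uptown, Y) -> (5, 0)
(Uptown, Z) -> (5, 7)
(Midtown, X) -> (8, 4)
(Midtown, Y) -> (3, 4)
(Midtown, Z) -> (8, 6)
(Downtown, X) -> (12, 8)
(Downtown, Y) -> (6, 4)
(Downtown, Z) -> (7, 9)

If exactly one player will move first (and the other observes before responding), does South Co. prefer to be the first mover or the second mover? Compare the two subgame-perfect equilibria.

first

If North Co. leads: South Co.'s best replies are Uptown→Z, Midtown→Z, Downtown→Z; North Co.'s induced payoffs 5, 8, 7; outcome (Midtown, Z), payoffs (8, 6).
If South Co. leads: North Co.'s best replies are X→Downtown, Y→Downtown, Z→Midtown; South Co.'s induced payoffs 8, 4, 6; outcome (Downtown, X), payoffs (12, 8).
South Co. gets 8 moving first and 6 moving second, so South Co. prefers to move first.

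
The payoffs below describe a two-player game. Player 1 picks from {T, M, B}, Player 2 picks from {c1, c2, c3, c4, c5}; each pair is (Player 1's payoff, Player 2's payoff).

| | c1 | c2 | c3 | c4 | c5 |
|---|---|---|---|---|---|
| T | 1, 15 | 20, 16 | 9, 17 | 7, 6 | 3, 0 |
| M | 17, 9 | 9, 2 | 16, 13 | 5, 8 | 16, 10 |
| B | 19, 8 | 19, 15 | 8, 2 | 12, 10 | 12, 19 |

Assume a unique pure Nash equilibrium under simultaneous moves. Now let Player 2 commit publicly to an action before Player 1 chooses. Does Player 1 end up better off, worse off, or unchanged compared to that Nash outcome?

better off

Player 1 best-responds to each possible Player 2 move:
- c1 → Player 1 plays B (best of 1, 17, 19); Player 2 gets 8.
- c2 → Player 1 plays T (best of 20, 9, 19); Player 2 gets 16.
- c3 → Player 1 plays M (best of 9, 16, 8); Player 2 gets 13.
- c4 → Player 1 plays B (best of 7, 5, 12); Player 2 gets 10.
- c5 → Player 1 plays M (best of 3, 16, 12); Player 2 gets 10.
Among 8, 16, 13, 10, 10, the best is 16 at c2. Subgame-perfect outcome: (T, c2) with payoffs (20, 16).
For the simultaneous game, intersect best replies.
Player 1's best replies: c1→B; c2→T; c3→M; c4→B; c5→M.
Player 2's best replies: T→c3; M→c3; B→c5.
The unique mutual best reply is (M, c3), giving (16, 13).
Player 1 earns 20 sequentially versus 16 at the Nash outcome: better off.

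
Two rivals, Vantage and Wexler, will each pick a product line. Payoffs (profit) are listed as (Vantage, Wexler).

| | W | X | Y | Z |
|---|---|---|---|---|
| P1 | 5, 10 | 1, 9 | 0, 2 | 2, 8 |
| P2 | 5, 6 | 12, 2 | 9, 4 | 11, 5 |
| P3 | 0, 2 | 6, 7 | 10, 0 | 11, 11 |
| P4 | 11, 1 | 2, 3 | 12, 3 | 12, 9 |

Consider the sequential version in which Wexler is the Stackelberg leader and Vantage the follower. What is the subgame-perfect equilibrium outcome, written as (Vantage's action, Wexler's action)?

Work backward from Vantage's decision.
- W: Vantage compares 5, 5, 0, 11 and picks P4; Wexler would get 1.
- X: Vantage compares 1, 12, 6, 2 and picks P2; Wexler would get 2.
- Y: Vantage compares 0, 9, 10, 12 and picks P4; Wexler would get 3.
- Z: Vantage compares 2, 11, 11, 12 and picks P4; Wexler would get 9.
Wexler's induced payoffs are 1, 2, 3, 9, so Wexler commits to Z. Subgame-perfect outcome: (P4, Z) with payoffs (12, 9).

(P4, Z)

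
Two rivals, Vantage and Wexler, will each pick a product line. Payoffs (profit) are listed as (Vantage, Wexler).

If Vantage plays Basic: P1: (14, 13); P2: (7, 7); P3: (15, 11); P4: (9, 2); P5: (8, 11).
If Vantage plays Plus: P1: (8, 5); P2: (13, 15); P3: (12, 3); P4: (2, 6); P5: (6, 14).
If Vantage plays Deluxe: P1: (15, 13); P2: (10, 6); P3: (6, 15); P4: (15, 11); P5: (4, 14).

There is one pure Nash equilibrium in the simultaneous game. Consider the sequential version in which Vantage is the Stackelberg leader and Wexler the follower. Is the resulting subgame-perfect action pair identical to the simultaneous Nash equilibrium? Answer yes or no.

no

Backward induction with Vantage moving first.
- Basic: Wexler compares 13, 7, 11, 2, 11 and picks P1; Vantage would get 14.
- Plus: Wexler compares 5, 15, 3, 6, 14 and picks P2; Vantage would get 13.
- Deluxe: Wexler compares 13, 6, 15, 11, 14 and picks P3; Vantage would get 6.
Vantage's induced payoffs are 14, 13, 6, so Vantage commits to Basic. Subgame-perfect outcome: (Basic, P1) with payoffs (14, 13).
Now find the simultaneous Nash equilibrium.
Vantage's best replies: P1→Deluxe; P2→Plus; P3→Basic; P4→Deluxe; P5→Basic.
Wexler's best replies: Basic→P1; Plus→P2; Deluxe→P3.
The unique mutual best reply is (Plus, P2), giving (13, 15).
Sequential outcome (Basic, P1) differs from the Nash profile (Plus, P2).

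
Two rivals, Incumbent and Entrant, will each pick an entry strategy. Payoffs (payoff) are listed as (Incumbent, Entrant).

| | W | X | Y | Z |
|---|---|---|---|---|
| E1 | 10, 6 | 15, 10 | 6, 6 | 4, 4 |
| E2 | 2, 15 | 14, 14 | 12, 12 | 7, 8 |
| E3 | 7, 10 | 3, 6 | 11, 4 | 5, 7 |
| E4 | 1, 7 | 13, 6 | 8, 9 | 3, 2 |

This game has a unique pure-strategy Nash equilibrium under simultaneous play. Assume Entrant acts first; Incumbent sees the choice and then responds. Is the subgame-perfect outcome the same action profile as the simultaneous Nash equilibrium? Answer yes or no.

Incumbent best-responds to each possible Entrant move:
- W: Incumbent compares 10, 2, 7, 1 and picks E1; Entrant would get 6.
- X: Incumbent compares 15, 14, 3, 13 and picks E1; Entrant would get 10.
- Y: Incumbent compares 6, 12, 11, 8 and picks E2; Entrant would get 12.
- Z: Incumbent compares 4, 7, 5, 3 and picks E2; Entrant would get 8.
Maximizing over 6, 10, 12, 8, Entrant chooses Y. Subgame-perfect outcome: (E2, Y) with payoffs (12, 12).
Under simultaneous play:
Incumbent's best replies: W→E1; X→E1; Y→E2; Z→E2.
Entrant's best replies: E1→X; E2→W; E3→W; E4→Y.
The unique mutual best reply is (E1, X), giving (15, 10).
Sequential outcome (E2, Y) differs from the Nash profile (E1, X).

no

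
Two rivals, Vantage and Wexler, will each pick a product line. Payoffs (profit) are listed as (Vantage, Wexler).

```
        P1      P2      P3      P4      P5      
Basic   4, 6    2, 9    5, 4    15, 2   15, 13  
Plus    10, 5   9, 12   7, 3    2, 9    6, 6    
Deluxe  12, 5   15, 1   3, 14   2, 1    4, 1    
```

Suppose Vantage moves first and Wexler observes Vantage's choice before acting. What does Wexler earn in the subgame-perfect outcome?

Backward induction with Vantage moving first.
- Basic: BR = P5, leader payoff 15.
- Plus: BR = P2, leader payoff 9.
- Deluxe: BR = P3, leader payoff 3.
Vantage's induced payoffs are 15, 9, 3, so Vantage commits to Basic. Subgame-perfect outcome: (Basic, P5) with payoffs (15, 13).

13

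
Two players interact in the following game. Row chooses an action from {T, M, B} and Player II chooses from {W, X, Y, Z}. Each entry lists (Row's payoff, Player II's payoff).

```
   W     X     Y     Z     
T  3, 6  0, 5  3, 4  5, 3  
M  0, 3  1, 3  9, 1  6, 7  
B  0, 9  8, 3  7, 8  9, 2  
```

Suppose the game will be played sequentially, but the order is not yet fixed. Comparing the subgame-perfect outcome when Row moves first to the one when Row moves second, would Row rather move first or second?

If Row leads: Player II's best replies are T→W, M→Z, B→W; Row's induced payoffs 3, 6, 0; outcome (M, Z), payoffs (6, 7).
If Player II leads: Row's best replies are W→T, X→B, Y→M, Z→B; Player II's induced payoffs 6, 3, 1, 2; outcome (T, W), payoffs (3, 6).
Row gets 6 moving first and 3 moving second, so Row prefers to move first.

first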